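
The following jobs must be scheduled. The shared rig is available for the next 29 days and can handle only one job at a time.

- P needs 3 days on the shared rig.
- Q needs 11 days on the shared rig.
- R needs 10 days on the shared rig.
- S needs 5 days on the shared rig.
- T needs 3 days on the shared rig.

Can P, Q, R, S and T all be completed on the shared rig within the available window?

No

Running back to back, the jobs need 3 + 11 + 10 + 5 + 3 = 32 days on the shared rig.
Since 32 > 29, they cannot all fit.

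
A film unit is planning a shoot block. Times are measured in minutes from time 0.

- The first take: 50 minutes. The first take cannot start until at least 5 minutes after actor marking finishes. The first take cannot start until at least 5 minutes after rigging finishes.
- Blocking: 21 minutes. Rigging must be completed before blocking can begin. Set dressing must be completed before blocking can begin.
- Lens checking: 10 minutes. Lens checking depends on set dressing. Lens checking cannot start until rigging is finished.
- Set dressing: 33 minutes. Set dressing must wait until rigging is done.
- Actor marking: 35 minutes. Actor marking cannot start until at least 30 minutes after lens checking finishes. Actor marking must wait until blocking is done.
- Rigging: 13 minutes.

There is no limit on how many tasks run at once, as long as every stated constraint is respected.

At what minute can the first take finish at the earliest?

Rigging has no prerequisites, so it starts at minute 0 and finishes at minute 13.
Set dressing waits on rigging (finishes minute 13), so it starts at minute 13 and finishes at 13 + 33 = minute 46.
For blocking: rigging (finishes minute 13); set dressing (finishes minute 46). Taking the maximum gives a start of minute 46, and it finishes at 46 + 21 = minute 67.
For lens checking: set dressing (finishes minute 46); rigging (finishes minute 13). Taking the maximum gives a start of minute 46, and it finishes at 46 + 10 = minute 56.
Actor marking has to wait for lens checking (finishes minute 56, plus 30-minute gap → minute 86); blocking (finishes minute 67). The latest of these is minute 86, so actor marking runs minute 86 to 86 + 35 = minute 121.
The first take cannot start until actor marking (finishes minute 121, plus 5-minute gap → minute 126); rigging (finishes minute 13, plus 5-minute gap → minute 18). The controlling bound is minute 126, so the first take finishes at 126 + 50 = minute 176.

176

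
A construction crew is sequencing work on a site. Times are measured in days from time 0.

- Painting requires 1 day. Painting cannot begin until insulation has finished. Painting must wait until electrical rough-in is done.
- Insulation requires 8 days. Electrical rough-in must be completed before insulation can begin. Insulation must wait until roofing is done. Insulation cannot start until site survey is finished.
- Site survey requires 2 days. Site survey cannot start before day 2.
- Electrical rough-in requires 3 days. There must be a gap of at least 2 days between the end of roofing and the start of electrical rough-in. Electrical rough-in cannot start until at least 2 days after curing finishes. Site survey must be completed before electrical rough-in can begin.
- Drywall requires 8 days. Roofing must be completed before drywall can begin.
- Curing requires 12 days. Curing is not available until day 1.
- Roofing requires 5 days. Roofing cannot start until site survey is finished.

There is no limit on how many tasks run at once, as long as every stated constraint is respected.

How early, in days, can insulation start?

Curing waits on its own release at day 1, so it starts at day 1 and finishes at 1 + 12 = day 13.
Site survey waits on its own release at day 2, so it starts at day 2 and finishes at 2 + 2 = day 4.
After site survey (finishes day 4), roofing can start at day 4 and finishes at day 9.
Electrical rough-in has to wait for roofing (finishes day 9, plus 2-day gap → day 11); curing (finishes day 13, plus 2-day gap → day 15); site survey (finishes day 4). The latest of these is day 15, so electrical rough-in runs day 15 to 15 + 3 = day 18.
Insulation waits on electrical rough-in (finishes day 18); roofing (finishes day 9); site survey (finishes day 4). The latest of these is day 18, which is the earliest insulation can start.

18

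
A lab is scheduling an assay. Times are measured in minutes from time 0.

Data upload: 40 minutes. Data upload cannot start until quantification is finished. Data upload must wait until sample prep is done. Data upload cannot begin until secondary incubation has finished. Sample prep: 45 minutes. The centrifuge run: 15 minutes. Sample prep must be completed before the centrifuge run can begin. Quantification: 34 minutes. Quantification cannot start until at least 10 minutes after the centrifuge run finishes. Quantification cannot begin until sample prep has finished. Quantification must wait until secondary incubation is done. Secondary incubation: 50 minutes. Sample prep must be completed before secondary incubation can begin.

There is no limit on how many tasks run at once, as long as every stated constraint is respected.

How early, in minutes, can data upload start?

129

Sample prep has no prerequisites, so it starts at minute 0 and finishes at minute 45.
Secondary incubation cannot begin until sample prep (finishes minute 45). It runs from minute 45 to 45 + 50 = minute 95.
After sample prep (finishes minute 45), the centrifuge run can start at minute 45 and finishes at minute 60.
Quantification has to wait for the centrifuge run (finishes minute 60, plus 10-minute gap → minute 70); sample prep (finishes minute 45); secondary incubation (finishes minute 95). The latest of these is minute 95, so quantification runs minute 95 to 95 + 34 = minute 129.
Data upload waits on quantification (finishes minute 129); sample prep (finishes minute 45); secondary incubation (finishes minute 95). The latest of these is minute 129, which is the earliest data upload can start.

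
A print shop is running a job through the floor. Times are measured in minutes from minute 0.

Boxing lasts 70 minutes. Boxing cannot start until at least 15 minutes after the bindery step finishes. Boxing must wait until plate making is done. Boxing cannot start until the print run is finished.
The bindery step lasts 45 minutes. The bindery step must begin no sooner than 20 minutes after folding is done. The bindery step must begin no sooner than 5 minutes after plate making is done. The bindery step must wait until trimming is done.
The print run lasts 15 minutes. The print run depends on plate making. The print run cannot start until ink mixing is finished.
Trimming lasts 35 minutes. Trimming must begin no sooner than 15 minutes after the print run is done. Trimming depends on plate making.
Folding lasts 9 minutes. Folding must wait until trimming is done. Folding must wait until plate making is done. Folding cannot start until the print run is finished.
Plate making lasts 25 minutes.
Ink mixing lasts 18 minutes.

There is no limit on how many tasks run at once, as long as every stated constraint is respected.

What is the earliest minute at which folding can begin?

90

Ink mixing has no prerequisites, so it starts at minute 0 and finishes at minute 18.
Plate making can start immediately at minute 0; it finishes at minute 25.
The print run has to wait for plate making (finishes minute 25); ink mixing (finishes minute 18). The latest of these is minute 25, so the print run runs minute 25 to 25 + 15 = minute 40.
Trimming has to wait for the print run (finishes minute 40, plus 15-minute gap → minute 55); plate making (finishes minute 25). The latest of these is minute 55, so trimming runs minute 55 to 55 + 35 = minute 90.
Folding waits on trimming (finishes minute 90); plate making (finishes minute 25); the print run (finishes minute 40). The latest of these is minute 90, which is the earliest folding can start.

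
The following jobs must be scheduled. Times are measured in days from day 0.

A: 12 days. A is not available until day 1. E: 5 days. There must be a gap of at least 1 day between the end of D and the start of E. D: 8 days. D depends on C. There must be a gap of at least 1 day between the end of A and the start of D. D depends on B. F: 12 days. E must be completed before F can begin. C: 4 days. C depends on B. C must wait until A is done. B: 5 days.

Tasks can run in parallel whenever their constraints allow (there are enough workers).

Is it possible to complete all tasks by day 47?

B can start immediately at day 0; it finishes at day 5.
After its own release at day 1, A can start at day 1 and finishes at day 13.
For C: B (finishes day 5); A (finishes day 13). Taking the maximum gives a start of day 13, and it finishes at 13 + 4 = day 17.
D has to wait for C (finishes day 17); A (finishes day 13, plus 1-day gap → day 14); B (finishes day 5). The latest of these is day 17, so D runs day 17 to 17 + 8 = day 25.
After D (finishes day 25, plus 1-day gap → day 26), E can start at day 26 and finishes at day 31.
F waits on E (finishes day 31), so it starts at day 31 and finishes at 31 + 12 = day 43.
Every task is finished by day 43, which is no later than the deadline of 47, so the schedule is feasible.

Yes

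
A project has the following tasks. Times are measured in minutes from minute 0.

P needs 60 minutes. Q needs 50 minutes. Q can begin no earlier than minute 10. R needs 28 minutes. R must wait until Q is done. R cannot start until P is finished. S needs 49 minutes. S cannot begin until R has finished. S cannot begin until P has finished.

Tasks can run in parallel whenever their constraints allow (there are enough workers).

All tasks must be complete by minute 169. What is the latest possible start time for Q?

42

Nothing follows S; the deadline of minute 169 is its only limit. It must start by 169 − 49 = minute 120.
Since S (must start by minute 120) depends on it, R must finish by minute 120. Backing off its 28-minute duration gives a latest start of minute 92.
Since R (must start by minute 92) depends on it, Q must finish by minute 92. Backing off its 50-minute duration gives a latest start of minute 42.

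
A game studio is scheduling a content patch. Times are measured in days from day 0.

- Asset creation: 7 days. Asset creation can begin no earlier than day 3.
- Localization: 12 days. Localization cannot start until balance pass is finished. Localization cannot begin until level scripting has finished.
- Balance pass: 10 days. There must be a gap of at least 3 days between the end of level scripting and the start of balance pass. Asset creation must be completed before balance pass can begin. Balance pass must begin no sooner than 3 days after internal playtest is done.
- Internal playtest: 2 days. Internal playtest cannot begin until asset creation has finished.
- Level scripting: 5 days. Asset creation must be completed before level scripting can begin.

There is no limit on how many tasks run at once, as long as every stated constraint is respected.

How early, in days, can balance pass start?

Asset creation cannot begin until its own release at day 3. It runs from day 3 to 3 + 7 = day 10.
After asset creation (finishes day 10), internal playtest can start at day 10 and finishes at day 12.
Level scripting cannot begin until asset creation (finishes day 10). It runs from day 10 to 10 + 5 = day 15.
Balance pass waits on level scripting (finishes day 15, plus 3-day gap → day 18); asset creation (finishes day 10); internal playtest (finishes day 12, plus 3-day gap → day 15). The latest of these is day 18, which is the earliest balance pass can start.

18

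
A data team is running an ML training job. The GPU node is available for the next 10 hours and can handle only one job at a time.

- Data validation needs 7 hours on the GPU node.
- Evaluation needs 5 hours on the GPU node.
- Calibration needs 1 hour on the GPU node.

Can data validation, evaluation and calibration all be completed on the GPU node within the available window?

Running back to back, the jobs need 7 + 5 + 1 = 13 hours on the GPU node.
Since 13 > 10, they cannot all fit.

No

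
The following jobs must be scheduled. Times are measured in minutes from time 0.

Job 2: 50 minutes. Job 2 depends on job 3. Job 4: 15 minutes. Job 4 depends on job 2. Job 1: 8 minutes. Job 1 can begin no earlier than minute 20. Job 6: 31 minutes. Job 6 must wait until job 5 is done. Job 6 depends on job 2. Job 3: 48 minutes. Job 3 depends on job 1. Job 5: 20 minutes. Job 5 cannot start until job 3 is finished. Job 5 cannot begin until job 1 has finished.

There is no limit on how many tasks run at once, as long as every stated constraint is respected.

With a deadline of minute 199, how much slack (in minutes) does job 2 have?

Job 1 waits on its own release at minute 20, so it starts at minute 20 and finishes at 20 + 8 = minute 28.
After job 1 (finishes minute 28), job 3 can start at minute 28 and finishes at minute 76.
Job 2 cannot begin until job 3 (finishes minute 76). It runs from minute 76 to 76 + 50 = minute 126.

Working backward from the deadline:
To finish by minute 199, job 4 (duration 15) must start no later than minute 184.
Job 6 has no dependents, so it just needs to finish by minute 199. Starting by 199 − 31 = minute 168 achieves that.
Job 2 has several dependents: job 4 (must start by minute 184); job 6 (must start by minute 168). The earliest of those limits is minute 168, so job 2 must start by 168 − 50 = minute 118.
So job 2 can start as early as minute 76 and as late as minute 118, giving 118 − 76 = 42 minutes of slack.

42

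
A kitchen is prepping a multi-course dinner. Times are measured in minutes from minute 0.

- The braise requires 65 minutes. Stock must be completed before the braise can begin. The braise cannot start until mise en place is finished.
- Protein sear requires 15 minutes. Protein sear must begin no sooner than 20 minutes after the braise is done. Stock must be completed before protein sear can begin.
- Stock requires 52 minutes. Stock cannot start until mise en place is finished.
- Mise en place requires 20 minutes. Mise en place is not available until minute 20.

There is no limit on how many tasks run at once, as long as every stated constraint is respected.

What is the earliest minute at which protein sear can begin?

177

After its own release at minute 20, mise en place can start at minute 20 and finishes at minute 40.
After mise en place (finishes minute 40), stock can start at minute 40 and finishes at minute 92.
For the braise: stock (finishes minute 92); mise en place (finishes minute 40). Taking the maximum gives a start of minute 92, and it finishes at 92 + 65 = minute 157.
Protein sear waits on the braise (finishes minute 157, plus 20-minute gap → minute 177); stock (finishes minute 92). The latest of these is minute 177, which is the earliest protein sear can start.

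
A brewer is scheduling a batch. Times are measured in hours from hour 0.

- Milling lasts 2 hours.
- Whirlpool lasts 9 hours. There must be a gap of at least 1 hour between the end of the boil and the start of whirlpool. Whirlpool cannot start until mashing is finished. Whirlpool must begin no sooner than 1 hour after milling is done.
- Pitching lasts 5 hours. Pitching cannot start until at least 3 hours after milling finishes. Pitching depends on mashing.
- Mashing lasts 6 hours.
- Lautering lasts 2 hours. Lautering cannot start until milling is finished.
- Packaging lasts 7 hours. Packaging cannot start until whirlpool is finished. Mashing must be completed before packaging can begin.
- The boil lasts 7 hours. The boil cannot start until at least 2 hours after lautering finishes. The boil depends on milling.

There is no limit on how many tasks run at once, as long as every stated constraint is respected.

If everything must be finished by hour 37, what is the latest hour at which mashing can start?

Nothing follows packaging; the deadline of hour 37 is its only limit. It must start by 37 − 7 = hour 30.
Whirlpool must finish before packaging (must start by hour 30). With a 9-hour duration, whirlpool must start by 30 − 9 = hour 21.
To finish by hour 37, pitching (duration 5) must start no later than hour 32.
Mashing feeds whirlpool (must start by hour 21); pitching (must start by hour 32); packaging (must start by hour 30). Taking the minimum, mashing must finish by hour 21 and start by 21 − 6 = hour 15.

15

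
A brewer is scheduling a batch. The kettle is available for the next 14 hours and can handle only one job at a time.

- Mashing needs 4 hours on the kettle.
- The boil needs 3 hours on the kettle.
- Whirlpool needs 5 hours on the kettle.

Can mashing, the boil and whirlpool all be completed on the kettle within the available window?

Running back to back, the jobs need 4 + 3 + 5 = 12 hours on the kettle.
Since 12 ≤ 14, they fit within the window.

Yes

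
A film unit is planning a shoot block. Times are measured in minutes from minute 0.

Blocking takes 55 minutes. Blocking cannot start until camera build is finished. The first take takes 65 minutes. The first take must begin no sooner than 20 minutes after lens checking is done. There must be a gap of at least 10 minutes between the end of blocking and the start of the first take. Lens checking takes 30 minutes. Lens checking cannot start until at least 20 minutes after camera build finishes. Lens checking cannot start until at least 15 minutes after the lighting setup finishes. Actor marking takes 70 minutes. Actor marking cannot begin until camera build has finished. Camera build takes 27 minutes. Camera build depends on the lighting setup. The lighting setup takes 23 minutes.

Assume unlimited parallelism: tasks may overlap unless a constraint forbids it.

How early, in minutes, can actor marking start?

The lighting setup has no prerequisites, so it starts at minute 0 and finishes at minute 23.
Camera build waits on the lighting setup (finishes minute 23), so it starts at minute 23 and finishes at 23 + 27 = minute 50.
Actor marking waits on camera build (finishes minute 50), so the earliest it can start is minute 50.

50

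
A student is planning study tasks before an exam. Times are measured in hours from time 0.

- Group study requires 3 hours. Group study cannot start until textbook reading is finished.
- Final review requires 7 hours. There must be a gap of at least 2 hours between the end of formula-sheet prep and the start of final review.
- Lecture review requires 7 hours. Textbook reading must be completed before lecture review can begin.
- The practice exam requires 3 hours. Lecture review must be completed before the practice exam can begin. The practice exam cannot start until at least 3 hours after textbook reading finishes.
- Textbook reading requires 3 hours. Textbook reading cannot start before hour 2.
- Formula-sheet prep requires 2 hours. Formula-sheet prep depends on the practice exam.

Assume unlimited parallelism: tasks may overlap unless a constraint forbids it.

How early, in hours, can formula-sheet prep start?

Textbook reading cannot begin until its own release at hour 2. It runs from hour 2 to 2 + 3 = hour 5.
After textbook reading (finishes hour 5), lecture review can start at hour 5 and finishes at hour 12.
For the practice exam: lecture review (finishes hour 12); textbook reading (finishes hour 5, plus 3-hour gap → hour 8). Taking the maximum gives a start of hour 12, and it finishes at 12 + 3 = hour 15.
Formula-sheet prep waits on the practice exam (finishes hour 15), so the earliest it can start is hour 15.

15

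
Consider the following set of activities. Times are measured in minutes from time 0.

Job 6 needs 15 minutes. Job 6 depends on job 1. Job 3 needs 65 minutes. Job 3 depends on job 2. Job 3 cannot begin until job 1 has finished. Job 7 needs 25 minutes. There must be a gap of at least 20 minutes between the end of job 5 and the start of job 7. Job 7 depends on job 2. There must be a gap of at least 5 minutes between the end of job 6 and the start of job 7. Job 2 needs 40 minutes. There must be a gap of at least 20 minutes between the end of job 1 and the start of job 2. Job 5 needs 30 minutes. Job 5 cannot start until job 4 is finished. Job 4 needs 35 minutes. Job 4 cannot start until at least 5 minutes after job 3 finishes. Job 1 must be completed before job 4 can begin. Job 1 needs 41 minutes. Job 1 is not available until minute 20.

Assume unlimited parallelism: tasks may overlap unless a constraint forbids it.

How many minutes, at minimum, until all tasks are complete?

Job 1 waits on its own release at minute 20, so it starts at minute 20 and finishes at 20 + 41 = minute 61.
Job 6 waits on job 1 (finishes minute 61), so it starts at minute 61 and finishes at 61 + 15 = minute 76.
Job 2 cannot begin until job 1 (finishes minute 61, plus 20-minute gap → minute 81). It runs from minute 81 to 81 + 40 = minute 121.
For job 3: job 2 (finishes minute 121); job 1 (finishes minute 61). Taking the maximum gives a start of minute 121, and it finishes at 121 + 65 = minute 186.
Job 4 needs all of job 3 (finishes minute 186, plus 5-minute gap → minute 191); job 1 (finishes minute 61). That puts its earliest start at minute 191; it finishes at 191 + 35 = minute 226.
Job 5 cannot begin until job 4 (finishes minute 226). It runs from minute 226 to 226 + 30 = minute 256.
Job 7 cannot start until job 5 (finishes minute 256, plus 20-minute gap → minute 276); job 2 (finishes minute 121); job 6 (finishes minute 76, plus 5-minute gap → minute 81). The controlling bound is minute 276, so job 7 finishes at 276 + 25 = minute 301.
All tasks are finished once the last one completes. Finish times: Job 1 at 61, Job 2 at 121, Job 3 at 186, Job 4 at 226, Job 5 at 256, Job 6 at 76, Job 7 at 301. The latest is minute 301.

301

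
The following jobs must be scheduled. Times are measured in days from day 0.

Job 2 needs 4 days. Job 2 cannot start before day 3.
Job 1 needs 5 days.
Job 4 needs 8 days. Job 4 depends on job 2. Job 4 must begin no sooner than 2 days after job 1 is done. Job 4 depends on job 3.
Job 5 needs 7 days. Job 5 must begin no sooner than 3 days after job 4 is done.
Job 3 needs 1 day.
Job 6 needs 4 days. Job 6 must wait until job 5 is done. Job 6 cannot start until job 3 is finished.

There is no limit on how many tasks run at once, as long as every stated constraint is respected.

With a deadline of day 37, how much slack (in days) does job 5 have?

8

Job 3 can start immediately at day 0; it finishes at day 1.
Job 2 cannot begin until its own release at day 3. It runs from day 3 to 3 + 4 = day 7.
Nothing blocks job 1, so it runs from day 0 to day 5.
For job 4: job 2 (finishes day 7); job 1 (finishes day 5, plus 2-day gap → day 7); job 3 (finishes day 1). Taking the maximum gives a start of day 7, and it finishes at 7 + 8 = day 15.
Job 5 waits on job 4 (finishes day 15, plus 3-day gap → day 18), so it starts at day 18 and finishes at 18 + 7 = day 25.

Working backward from the deadline:
Job 6 has no dependents, so it just needs to finish by day 37. Starting by 37 − 4 = day 33 achieves that.
Since job 6 (must start by day 33) depends on it, job 5 must finish by day 33. Backing off its 7-day duration gives a latest start of day 26.
So job 5 can start as early as day 18 and as late as day 26, giving 26 − 18 = 8 days of slack.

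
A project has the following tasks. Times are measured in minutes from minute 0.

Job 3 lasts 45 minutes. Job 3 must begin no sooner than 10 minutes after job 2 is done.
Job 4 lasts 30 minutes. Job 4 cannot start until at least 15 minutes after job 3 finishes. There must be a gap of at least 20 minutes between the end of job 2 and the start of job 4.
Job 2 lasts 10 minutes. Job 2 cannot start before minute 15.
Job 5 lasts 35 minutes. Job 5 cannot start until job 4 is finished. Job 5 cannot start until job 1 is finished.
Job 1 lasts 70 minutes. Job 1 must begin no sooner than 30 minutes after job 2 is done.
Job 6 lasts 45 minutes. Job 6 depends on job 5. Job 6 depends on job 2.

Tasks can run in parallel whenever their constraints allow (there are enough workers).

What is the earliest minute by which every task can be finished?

205

Job 2 cannot begin until its own release at minute 15. It runs from minute 15 to 15 + 10 = minute 25.
Job 3 waits on job 2 (finishes minute 25, plus 10-minute gap → minute 35), so it starts at minute 35 and finishes at 35 + 45 = minute 80.
Job 4 has to wait for job 3 (finishes minute 80, plus 15-minute gap → minute 95); job 2 (finishes minute 25, plus 20-minute gap → minute 45). The latest of these is minute 95, so job 4 runs minute 95 to 95 + 30 = minute 125.
After job 2 (finishes minute 25, plus 30-minute gap → minute 55), job 1 can start at minute 55 and finishes at minute 125.
Job 5 needs all of job 4 (finishes minute 125); job 1 (finishes minute 125). That puts its earliest start at minute 125; it finishes at 125 + 35 = minute 160.
For job 6: job 5 (finishes minute 160); job 2 (finishes minute 25). Taking the maximum gives a start of minute 160, and it finishes at 160 + 45 = minute 205.
All tasks are finished once the last one completes. Finish times: Job 1 at 125, Job 2 at 25, Job 3 at 80, Job 4 at 125, Job 5 at 160, Job 6 at 205. The latest is minute 205.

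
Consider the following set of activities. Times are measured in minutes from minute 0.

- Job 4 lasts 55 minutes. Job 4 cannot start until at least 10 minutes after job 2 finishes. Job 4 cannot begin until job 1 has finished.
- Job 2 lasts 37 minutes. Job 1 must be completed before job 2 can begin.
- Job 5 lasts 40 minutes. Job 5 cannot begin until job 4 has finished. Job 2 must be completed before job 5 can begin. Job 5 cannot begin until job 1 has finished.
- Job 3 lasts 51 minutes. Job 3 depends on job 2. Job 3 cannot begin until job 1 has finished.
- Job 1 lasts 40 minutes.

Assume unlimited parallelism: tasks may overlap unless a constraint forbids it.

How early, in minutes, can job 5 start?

Job 1 has no prerequisites, so it starts at minute 0 and finishes at minute 40.
After job 1 (finishes minute 40), job 2 can start at minute 40 and finishes at minute 77.
For job 4: job 2 (finishes minute 77, plus 10-minute gap → minute 87); job 1 (finishes minute 40). Taking the maximum gives a start of minute 87, and it finishes at 87 + 55 = minute 142.
Job 5 waits on job 4 (finishes minute 142); job 2 (finishes minute 77); job 1 (finishes minute 40). The latest of these is minute 142, which is the earliest job 5 can start.

142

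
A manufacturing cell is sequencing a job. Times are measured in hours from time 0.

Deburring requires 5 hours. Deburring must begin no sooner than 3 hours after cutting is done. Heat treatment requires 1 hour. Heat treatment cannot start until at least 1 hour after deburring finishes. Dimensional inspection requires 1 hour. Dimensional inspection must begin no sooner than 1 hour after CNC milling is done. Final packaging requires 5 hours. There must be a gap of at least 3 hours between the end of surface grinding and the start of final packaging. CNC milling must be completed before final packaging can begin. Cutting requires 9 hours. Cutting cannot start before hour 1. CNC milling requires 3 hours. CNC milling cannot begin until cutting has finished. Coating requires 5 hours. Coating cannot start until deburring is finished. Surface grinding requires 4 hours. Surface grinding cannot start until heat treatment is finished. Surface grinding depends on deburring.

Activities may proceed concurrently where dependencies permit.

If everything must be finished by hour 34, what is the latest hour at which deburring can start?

Final packaging must finish by hour 34; it takes 5 hours, so it must start by 34 − 5 = hour 29.
Since final packaging (must start by hour 29, minus 3-hour gap → hour 26) depends on it, surface grinding must finish by hour 26. Backing off its 4-hour duration gives a latest start of hour 22.
Heat treatment must finish before surface grinding (must start by hour 22). With a 1-hour duration, heat treatment must start by 22 − 1 = hour 21.
Coating must finish by hour 34; it takes 5 hours, so it must start by 34 − 5 = hour 29.
Deburring feeds heat treatment (must start by hour 21, minus 1-hour gap → hour 20); surface grinding (must start by hour 22); coating (must start by hour 29). Taking the minimum, deburring must finish by hour 20 and start by 20 − 5 = hour 15.

15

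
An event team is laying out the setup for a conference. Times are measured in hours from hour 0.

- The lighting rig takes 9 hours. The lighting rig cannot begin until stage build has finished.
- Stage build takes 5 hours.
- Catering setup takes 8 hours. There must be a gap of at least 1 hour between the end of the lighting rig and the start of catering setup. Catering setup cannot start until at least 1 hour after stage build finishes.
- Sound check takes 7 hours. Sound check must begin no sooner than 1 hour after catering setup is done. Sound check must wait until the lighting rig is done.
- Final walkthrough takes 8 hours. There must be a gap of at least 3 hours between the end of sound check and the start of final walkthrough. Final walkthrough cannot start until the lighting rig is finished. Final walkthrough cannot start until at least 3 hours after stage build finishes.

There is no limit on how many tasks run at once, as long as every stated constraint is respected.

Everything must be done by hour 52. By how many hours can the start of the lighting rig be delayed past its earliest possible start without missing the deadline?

10

Nothing blocks stage build, so it runs from hour 0 to hour 5.
The lighting rig waits on stage build (finishes hour 5), so it starts at hour 5 and finishes at 5 + 9 = hour 14.

Working backward from the deadline:
To finish by hour 52, final walkthrough (duration 8) must start no later than hour 44.
Sound check must finish before final walkthrough (must start by hour 44, minus 3-hour gap → hour 41). With a 7-hour duration, sound check must start by 41 − 7 = hour 34.
Catering setup feeds into sound check (must start by hour 34, minus 1-hour gap → hour 33); so catering setup must finish by hour 33 and therefore start by hour 25.
The lighting rig has several dependents: catering setup (must start by hour 25, minus 1-hour gap → hour 24); sound check (must start by hour 34); final walkthrough (must start by hour 44). The earliest of those limits is hour 24, so the lighting rig must start by 24 − 9 = hour 15.
So the lighting rig can start as early as hour 5 and as late as hour 15, giving 15 − 5 = 10 hours of slack.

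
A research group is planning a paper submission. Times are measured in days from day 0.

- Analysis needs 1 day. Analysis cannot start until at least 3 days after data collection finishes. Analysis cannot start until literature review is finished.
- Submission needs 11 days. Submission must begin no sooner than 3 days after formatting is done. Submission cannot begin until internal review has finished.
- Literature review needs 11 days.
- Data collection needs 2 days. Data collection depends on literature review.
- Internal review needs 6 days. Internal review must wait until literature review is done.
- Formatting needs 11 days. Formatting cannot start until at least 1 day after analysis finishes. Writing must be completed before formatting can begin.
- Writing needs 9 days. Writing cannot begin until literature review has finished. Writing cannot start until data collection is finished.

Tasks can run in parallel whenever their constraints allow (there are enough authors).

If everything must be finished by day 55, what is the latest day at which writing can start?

21

To finish by day 55, submission (duration 11) must start no later than day 44.
Formatting must finish before submission (must start by day 44, minus 3-day gap → day 41). With an 11-day duration, formatting must start by 41 − 11 = day 30.
Writing feeds into formatting (must start by day 30); so writing must finish by day 30 and therefore start by day 21.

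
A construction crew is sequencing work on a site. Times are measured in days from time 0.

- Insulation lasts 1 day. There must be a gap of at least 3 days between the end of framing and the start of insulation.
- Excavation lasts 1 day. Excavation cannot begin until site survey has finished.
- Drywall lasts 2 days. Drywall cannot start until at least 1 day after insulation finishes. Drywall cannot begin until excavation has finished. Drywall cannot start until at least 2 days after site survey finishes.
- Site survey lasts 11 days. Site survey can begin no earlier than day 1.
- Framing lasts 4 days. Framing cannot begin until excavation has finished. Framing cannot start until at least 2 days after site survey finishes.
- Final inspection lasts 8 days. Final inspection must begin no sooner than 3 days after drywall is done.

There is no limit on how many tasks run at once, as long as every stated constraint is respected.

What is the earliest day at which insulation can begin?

21

Site survey waits on its own release at day 1, so it starts at day 1 and finishes at 1 + 11 = day 12.
After site survey (finishes day 12), excavation can start at day 12 and finishes at day 13.
Framing needs all of excavation (finishes day 13); site survey (finishes day 12, plus 2-day gap → day 14). That puts its earliest start at day 14; it finishes at 14 + 4 = day 18.
Insulation waits on framing (finishes day 18, plus 3-day gap → day 21), so the earliest it can start is day 21.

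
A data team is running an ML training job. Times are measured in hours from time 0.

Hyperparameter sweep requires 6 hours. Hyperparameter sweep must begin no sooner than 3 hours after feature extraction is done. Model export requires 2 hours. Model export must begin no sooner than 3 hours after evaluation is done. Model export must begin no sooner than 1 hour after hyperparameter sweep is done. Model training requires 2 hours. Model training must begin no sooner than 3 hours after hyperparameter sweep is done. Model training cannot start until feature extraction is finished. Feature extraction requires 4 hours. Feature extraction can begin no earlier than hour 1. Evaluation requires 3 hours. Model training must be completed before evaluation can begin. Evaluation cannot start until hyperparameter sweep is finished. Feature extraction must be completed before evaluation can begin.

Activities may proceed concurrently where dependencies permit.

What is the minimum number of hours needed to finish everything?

27

Feature extraction cannot begin until its own release at hour 1. It runs from hour 1 to 1 + 4 = hour 5.
After feature extraction (finishes hour 5, plus 3-hour gap → hour 8), hyperparameter sweep can start at hour 8 and finishes at hour 14.
For model training: hyperparameter sweep (finishes hour 14, plus 3-hour gap → hour 17); feature extraction (finishes hour 5). Taking the maximum gives a start of hour 17, and it finishes at 17 + 2 = hour 19.
For evaluation: model training (finishes hour 19); hyperparameter sweep (finishes hour 14); feature extraction (finishes hour 5). Taking the maximum gives a start of hour 19, and it finishes at 19 + 3 = hour 22.
For model export: evaluation (finishes hour 22, plus 3-hour gap → hour 25); hyperparameter sweep (finishes hour 14, plus 1-hour gap → hour 15). Taking the maximum gives a start of hour 25, and it finishes at 25 + 2 = hour 27.
All tasks are finished once the last one completes. Finish times: Feature extraction at 5, Hyperparameter sweep at 14, Model training at 19, Evaluation at 22, Model export at 27. The latest is hour 27.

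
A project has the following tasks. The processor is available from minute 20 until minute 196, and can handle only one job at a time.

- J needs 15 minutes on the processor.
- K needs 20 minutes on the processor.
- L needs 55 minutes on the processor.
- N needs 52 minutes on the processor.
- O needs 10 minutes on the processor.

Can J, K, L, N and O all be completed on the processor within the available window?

Yes

The processor window is 196 − 20 = 176 minutes.
Running back to back, the jobs need 15 + 20 + 55 + 52 + 10 = 152 minutes on the processor.
Since 152 ≤ 176, they fit within the window.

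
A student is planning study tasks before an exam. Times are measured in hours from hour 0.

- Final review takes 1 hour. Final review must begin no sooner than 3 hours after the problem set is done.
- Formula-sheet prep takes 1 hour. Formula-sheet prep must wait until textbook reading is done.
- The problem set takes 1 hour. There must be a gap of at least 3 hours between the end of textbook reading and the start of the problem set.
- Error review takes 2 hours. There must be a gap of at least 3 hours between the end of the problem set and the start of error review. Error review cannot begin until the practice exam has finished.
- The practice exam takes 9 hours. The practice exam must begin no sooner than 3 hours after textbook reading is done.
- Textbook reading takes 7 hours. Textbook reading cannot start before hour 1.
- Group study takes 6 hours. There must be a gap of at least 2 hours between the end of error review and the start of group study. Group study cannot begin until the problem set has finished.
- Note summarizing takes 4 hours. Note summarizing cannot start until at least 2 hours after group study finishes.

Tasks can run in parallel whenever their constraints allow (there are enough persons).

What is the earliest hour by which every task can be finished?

36

Textbook reading waits on its own release at hour 1, so it starts at hour 1 and finishes at 1 + 7 = hour 8.
Formula-sheet prep cannot begin until textbook reading (finishes hour 8). It runs from hour 8 to 8 + 1 = hour 9.
The practice exam cannot begin until textbook reading (finishes hour 8, plus 3-hour gap → hour 11). It runs from hour 11 to 11 + 9 = hour 20.
The problem set waits on textbook reading (finishes hour 8, plus 3-hour gap → hour 11), so it starts at hour 11 and finishes at 11 + 1 = hour 12.
Final review waits on the problem set (finishes hour 12, plus 3-hour gap → hour 15), so it starts at hour 15 and finishes at 15 + 1 = hour 16.
Error review cannot start until the problem set (finishes hour 12, plus 3-hour gap → hour 15); the practice exam (finishes hour 20). The controlling bound is hour 20, so error review finishes at 20 + 2 = hour 22.
Group study has to wait for error review (finishes hour 22, plus 2-hour gap → hour 24); the problem set (finishes hour 12). The latest of these is hour 24, so group study runs hour 24 to 24 + 6 = hour 30.
Note summarizing cannot begin until group study (finishes hour 30, plus 2-hour gap → hour 32). It runs from hour 32 to 32 + 4 = hour 36.
All tasks are finished once the last one completes. Finish times: Textbook reading at 8, The problem set at 12, The practice exam at 20, Error review at 22, Group study at 30, Note summarizing at 36, Formula-sheet prep at 9, Final review at 16. The latest is hour 36.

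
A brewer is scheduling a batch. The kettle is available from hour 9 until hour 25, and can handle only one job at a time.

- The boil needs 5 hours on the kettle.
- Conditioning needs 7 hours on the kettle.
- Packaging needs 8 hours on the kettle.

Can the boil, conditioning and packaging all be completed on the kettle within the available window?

The kettle window is 25 − 9 = 16 hours.
Running back to back, the jobs need 5 + 7 + 8 = 20 hours on the kettle.
Since 20 > 16, they cannot all fit.

No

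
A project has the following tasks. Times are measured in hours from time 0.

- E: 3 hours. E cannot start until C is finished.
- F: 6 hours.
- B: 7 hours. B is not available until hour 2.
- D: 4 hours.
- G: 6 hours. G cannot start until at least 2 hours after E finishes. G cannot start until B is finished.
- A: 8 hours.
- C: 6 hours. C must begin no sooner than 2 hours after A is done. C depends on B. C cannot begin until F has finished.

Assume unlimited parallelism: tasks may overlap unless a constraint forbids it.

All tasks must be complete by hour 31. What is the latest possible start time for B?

Nothing follows G; the deadline of hour 31 is its only limit. It must start by 31 − 6 = hour 25.
E has to be done before G (must start by hour 25, minus 2-hour gap → hour 23). That means finishing by hour 23, i.e. starting by 23 − 3 = hour 20.
C feeds into E (must start by hour 20); so C must finish by hour 20 and therefore start by hour 14.
B must finish in time for C (must start by hour 14); G (must start by hour 25). The tightest is hour 14, so B must start by 14 − 7 = hour 7.

7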